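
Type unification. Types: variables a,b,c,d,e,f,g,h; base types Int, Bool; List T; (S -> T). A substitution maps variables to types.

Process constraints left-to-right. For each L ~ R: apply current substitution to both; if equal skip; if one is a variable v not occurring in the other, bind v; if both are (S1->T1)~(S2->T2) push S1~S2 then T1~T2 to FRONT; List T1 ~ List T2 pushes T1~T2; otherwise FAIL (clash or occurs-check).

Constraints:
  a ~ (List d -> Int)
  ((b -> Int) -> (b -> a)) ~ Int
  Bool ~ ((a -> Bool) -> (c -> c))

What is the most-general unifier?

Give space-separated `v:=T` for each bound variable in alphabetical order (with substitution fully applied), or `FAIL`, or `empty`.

Answer: FAIL

Derivation:
step 1: unify a ~ (List d -> Int)  [subst: {-} | 2 pending]
  bind a := (List d -> Int)
step 2: unify ((b -> Int) -> (b -> (List d -> Int))) ~ Int  [subst: {a:=(List d -> Int)} | 1 pending]
  clash: ((b -> Int) -> (b -> (List d -> Int))) vs Int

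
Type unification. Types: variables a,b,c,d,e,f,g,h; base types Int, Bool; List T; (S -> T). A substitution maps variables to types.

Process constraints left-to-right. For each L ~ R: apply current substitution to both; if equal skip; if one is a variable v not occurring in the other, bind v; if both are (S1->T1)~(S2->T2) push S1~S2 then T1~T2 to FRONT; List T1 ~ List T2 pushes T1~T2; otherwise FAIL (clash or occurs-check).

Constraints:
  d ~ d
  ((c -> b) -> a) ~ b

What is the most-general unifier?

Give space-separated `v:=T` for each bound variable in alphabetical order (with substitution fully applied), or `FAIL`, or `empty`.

step 1: unify d ~ d  [subst: {-} | 1 pending]
  -> identical, skip
step 2: unify ((c -> b) -> a) ~ b  [subst: {-} | 0 pending]
  occurs-check fail

Answer: FAIL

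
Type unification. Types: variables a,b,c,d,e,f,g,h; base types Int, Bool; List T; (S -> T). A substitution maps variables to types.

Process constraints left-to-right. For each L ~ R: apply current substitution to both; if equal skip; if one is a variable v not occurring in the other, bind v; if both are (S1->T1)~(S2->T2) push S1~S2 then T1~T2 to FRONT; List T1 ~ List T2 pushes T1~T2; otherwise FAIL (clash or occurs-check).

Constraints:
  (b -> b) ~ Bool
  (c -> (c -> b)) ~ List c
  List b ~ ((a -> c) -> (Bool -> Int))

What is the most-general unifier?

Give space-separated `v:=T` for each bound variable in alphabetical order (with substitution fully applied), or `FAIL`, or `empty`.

Answer: FAIL

Derivation:
step 1: unify (b -> b) ~ Bool  [subst: {-} | 2 pending]
  clash: (b -> b) vs Bool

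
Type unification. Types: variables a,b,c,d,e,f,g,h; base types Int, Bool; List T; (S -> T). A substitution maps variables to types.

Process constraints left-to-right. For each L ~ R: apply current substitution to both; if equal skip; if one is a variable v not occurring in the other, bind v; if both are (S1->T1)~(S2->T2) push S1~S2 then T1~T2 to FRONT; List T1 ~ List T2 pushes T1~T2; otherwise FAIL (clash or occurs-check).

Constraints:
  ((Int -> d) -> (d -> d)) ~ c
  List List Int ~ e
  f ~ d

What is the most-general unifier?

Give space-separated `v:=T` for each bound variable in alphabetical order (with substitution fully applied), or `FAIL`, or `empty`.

Answer: c:=((Int -> d) -> (d -> d)) e:=List List Int f:=d

Derivation:
step 1: unify ((Int -> d) -> (d -> d)) ~ c  [subst: {-} | 2 pending]
  bind c := ((Int -> d) -> (d -> d))
step 2: unify List List Int ~ e  [subst: {c:=((Int -> d) -> (d -> d))} | 1 pending]
  bind e := List List Int
step 3: unify f ~ d  [subst: {c:=((Int -> d) -> (d -> d)), e:=List List Int} | 0 pending]
  bind f := d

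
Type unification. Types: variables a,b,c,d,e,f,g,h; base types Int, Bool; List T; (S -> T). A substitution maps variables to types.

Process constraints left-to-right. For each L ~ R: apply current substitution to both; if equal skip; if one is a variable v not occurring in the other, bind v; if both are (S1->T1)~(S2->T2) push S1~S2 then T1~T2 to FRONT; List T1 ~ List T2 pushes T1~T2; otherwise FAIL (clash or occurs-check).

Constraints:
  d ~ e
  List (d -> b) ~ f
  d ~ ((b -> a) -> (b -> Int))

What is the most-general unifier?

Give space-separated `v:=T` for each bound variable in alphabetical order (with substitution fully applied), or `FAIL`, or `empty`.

step 1: unify d ~ e  [subst: {-} | 2 pending]
  bind d := e
step 2: unify List (e -> b) ~ f  [subst: {d:=e} | 1 pending]
  bind f := List (e -> b)
step 3: unify e ~ ((b -> a) -> (b -> Int))  [subst: {d:=e, f:=List (e -> b)} | 0 pending]
  bind e := ((b -> a) -> (b -> Int))

Answer: d:=((b -> a) -> (b -> Int)) e:=((b -> a) -> (b -> Int)) f:=List (((b -> a) -> (b -> Int)) -> b)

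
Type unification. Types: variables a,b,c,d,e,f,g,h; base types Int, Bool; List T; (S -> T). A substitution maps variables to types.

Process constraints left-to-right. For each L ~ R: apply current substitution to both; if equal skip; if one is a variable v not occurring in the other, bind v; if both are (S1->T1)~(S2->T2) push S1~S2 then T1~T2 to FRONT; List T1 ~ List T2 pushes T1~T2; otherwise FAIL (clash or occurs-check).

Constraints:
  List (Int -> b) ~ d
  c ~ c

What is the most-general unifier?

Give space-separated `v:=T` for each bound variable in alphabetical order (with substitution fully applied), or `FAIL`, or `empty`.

step 1: unify List (Int -> b) ~ d  [subst: {-} | 1 pending]
  bind d := List (Int -> b)
step 2: unify c ~ c  [subst: {d:=List (Int -> b)} | 0 pending]
  -> identical, skip

Answer: d:=List (Int -> b)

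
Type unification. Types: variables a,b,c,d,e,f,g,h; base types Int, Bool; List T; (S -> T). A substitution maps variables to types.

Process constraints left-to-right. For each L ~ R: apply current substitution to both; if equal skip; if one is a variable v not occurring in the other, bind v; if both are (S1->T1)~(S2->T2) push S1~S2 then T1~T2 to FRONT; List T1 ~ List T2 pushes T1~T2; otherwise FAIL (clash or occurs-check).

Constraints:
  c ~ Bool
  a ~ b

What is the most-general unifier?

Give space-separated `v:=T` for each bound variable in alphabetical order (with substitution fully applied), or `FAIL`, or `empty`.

Answer: a:=b c:=Bool

Derivation:
step 1: unify c ~ Bool  [subst: {-} | 1 pending]
  bind c := Bool
step 2: unify a ~ b  [subst: {c:=Bool} | 0 pending]
  bind a := b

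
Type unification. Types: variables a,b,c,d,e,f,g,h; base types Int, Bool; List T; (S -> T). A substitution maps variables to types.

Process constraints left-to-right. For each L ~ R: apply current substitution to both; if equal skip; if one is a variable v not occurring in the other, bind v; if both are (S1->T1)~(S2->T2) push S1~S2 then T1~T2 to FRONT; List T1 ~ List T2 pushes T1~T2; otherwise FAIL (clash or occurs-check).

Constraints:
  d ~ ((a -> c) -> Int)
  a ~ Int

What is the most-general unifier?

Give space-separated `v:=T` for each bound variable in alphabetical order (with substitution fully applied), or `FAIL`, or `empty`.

step 1: unify d ~ ((a -> c) -> Int)  [subst: {-} | 1 pending]
  bind d := ((a -> c) -> Int)
step 2: unify a ~ Int  [subst: {d:=((a -> c) -> Int)} | 0 pending]
  bind a := Int

Answer: a:=Int d:=((Int -> c) -> Int)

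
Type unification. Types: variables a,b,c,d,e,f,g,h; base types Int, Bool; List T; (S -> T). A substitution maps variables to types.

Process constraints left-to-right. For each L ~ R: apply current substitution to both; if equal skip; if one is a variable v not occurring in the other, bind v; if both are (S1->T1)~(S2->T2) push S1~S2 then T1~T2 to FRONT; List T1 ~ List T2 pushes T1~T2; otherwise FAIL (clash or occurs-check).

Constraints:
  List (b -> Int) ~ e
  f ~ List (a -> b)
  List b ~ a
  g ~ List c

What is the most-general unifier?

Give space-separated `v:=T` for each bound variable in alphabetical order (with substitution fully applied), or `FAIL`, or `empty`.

Answer: a:=List b e:=List (b -> Int) f:=List (List b -> b) g:=List c

Derivation:
step 1: unify List (b -> Int) ~ e  [subst: {-} | 3 pending]
  bind e := List (b -> Int)
step 2: unify f ~ List (a -> b)  [subst: {e:=List (b -> Int)} | 2 pending]
  bind f := List (a -> b)
step 3: unify List b ~ a  [subst: {e:=List (b -> Int), f:=List (a -> b)} | 1 pending]
  bind a := List b
step 4: unify g ~ List c  [subst: {e:=List (b -> Int), f:=List (a -> b), a:=List b} | 0 pending]
  bind g := List c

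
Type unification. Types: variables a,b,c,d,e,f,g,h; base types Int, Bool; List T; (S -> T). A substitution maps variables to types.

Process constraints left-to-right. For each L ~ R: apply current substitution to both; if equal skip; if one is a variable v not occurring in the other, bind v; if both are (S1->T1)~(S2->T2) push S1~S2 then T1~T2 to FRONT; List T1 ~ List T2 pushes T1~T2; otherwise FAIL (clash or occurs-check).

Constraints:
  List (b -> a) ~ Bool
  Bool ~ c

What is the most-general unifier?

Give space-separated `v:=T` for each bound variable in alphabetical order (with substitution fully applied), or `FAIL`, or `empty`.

Answer: FAIL

Derivation:
step 1: unify List (b -> a) ~ Bool  [subst: {-} | 1 pending]
  clash: List (b -> a) vs Bool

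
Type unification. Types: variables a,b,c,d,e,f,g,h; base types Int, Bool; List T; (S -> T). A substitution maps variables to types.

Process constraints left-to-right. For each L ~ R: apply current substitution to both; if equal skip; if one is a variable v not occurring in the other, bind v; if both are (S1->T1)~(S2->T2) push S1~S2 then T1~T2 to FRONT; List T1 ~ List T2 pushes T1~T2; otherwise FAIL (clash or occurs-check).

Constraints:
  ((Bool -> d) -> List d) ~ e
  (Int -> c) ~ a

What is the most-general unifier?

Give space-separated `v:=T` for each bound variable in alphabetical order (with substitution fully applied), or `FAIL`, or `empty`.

Answer: a:=(Int -> c) e:=((Bool -> d) -> List d)

Derivation:
step 1: unify ((Bool -> d) -> List d) ~ e  [subst: {-} | 1 pending]
  bind e := ((Bool -> d) -> List d)
step 2: unify (Int -> c) ~ a  [subst: {e:=((Bool -> d) -> List d)} | 0 pending]
  bind a := (Int -> c)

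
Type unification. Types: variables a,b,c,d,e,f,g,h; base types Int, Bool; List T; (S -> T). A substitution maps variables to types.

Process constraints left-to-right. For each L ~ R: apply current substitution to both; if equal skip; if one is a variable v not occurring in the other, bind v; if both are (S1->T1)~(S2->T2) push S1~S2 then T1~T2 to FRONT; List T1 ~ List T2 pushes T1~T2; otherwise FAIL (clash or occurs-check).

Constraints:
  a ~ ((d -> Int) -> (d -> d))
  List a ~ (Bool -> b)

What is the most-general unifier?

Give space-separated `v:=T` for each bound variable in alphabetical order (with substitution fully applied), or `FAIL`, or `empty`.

step 1: unify a ~ ((d -> Int) -> (d -> d))  [subst: {-} | 1 pending]
  bind a := ((d -> Int) -> (d -> d))
step 2: unify List ((d -> Int) -> (d -> d)) ~ (Bool -> b)  [subst: {a:=((d -> Int) -> (d -> d))} | 0 pending]
  clash: List ((d -> Int) -> (d -> d)) vs (Bool -> b)

Answer: FAIL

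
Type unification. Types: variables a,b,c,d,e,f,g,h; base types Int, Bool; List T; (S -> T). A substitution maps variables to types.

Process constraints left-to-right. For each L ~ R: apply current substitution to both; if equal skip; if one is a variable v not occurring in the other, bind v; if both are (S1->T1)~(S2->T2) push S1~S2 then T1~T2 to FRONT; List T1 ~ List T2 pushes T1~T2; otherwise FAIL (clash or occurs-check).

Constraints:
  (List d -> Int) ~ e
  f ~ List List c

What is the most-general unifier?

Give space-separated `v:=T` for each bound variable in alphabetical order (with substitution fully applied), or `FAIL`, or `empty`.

Answer: e:=(List d -> Int) f:=List List c

Derivation:
step 1: unify (List d -> Int) ~ e  [subst: {-} | 1 pending]
  bind e := (List d -> Int)
step 2: unify f ~ List List c  [subst: {e:=(List d -> Int)} | 0 pending]
  bind f := List List c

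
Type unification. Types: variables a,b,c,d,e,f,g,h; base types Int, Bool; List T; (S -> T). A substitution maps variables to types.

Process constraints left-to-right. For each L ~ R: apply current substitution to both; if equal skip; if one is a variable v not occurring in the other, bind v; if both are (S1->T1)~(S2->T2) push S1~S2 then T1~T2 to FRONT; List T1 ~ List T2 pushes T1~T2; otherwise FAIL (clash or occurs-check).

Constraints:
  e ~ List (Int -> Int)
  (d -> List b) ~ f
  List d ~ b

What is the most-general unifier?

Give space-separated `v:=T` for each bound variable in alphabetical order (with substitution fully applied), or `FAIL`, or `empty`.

Answer: b:=List d e:=List (Int -> Int) f:=(d -> List List d)

Derivation:
step 1: unify e ~ List (Int -> Int)  [subst: {-} | 2 pending]
  bind e := List (Int -> Int)
step 2: unify (d -> List b) ~ f  [subst: {e:=List (Int -> Int)} | 1 pending]
  bind f := (d -> List b)
step 3: unify List d ~ b  [subst: {e:=List (Int -> Int), f:=(d -> List b)} | 0 pending]
  bind b := List d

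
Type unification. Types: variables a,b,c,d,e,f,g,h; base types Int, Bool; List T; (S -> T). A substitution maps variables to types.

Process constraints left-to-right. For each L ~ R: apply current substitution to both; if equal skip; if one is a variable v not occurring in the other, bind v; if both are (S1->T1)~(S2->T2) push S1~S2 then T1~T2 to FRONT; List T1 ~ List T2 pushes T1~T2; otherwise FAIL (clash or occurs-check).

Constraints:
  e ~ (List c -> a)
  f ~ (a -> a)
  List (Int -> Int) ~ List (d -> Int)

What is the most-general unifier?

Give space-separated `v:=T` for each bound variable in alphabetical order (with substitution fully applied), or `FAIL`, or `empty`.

step 1: unify e ~ (List c -> a)  [subst: {-} | 2 pending]
  bind e := (List c -> a)
step 2: unify f ~ (a -> a)  [subst: {e:=(List c -> a)} | 1 pending]
  bind f := (a -> a)
step 3: unify List (Int -> Int) ~ List (d -> Int)  [subst: {e:=(List c -> a), f:=(a -> a)} | 0 pending]
  -> decompose List: push (Int -> Int)~(d -> Int)
step 4: unify (Int -> Int) ~ (d -> Int)  [subst: {e:=(List c -> a), f:=(a -> a)} | 0 pending]
  -> decompose arrow: push Int~d, Int~Int
step 5: unify Int ~ d  [subst: {e:=(List c -> a), f:=(a -> a)} | 1 pending]
  bind d := Int
step 6: unify Int ~ Int  [subst: {e:=(List c -> a), f:=(a -> a), d:=Int} | 0 pending]
  -> identical, skip

Answer: d:=Int e:=(List c -> a) f:=(a -> a)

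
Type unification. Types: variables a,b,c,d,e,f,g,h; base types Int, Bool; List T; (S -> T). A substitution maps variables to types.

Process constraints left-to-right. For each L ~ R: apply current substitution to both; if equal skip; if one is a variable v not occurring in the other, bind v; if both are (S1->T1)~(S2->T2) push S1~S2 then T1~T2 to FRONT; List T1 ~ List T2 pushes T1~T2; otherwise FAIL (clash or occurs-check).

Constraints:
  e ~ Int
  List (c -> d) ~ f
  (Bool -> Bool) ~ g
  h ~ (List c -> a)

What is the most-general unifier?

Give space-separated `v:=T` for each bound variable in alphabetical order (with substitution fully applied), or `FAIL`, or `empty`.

Answer: e:=Int f:=List (c -> d) g:=(Bool -> Bool) h:=(List c -> a)

Derivation:
step 1: unify e ~ Int  [subst: {-} | 3 pending]
  bind e := Int
step 2: unify List (c -> d) ~ f  [subst: {e:=Int} | 2 pending]
  bind f := List (c -> d)
step 3: unify (Bool -> Bool) ~ g  [subst: {e:=Int, f:=List (c -> d)} | 1 pending]
  bind g := (Bool -> Bool)
step 4: unify h ~ (List c -> a)  [subst: {e:=Int, f:=List (c -> d), g:=(Bool -> Bool)} | 0 pending]
  bind h := (List c -> a)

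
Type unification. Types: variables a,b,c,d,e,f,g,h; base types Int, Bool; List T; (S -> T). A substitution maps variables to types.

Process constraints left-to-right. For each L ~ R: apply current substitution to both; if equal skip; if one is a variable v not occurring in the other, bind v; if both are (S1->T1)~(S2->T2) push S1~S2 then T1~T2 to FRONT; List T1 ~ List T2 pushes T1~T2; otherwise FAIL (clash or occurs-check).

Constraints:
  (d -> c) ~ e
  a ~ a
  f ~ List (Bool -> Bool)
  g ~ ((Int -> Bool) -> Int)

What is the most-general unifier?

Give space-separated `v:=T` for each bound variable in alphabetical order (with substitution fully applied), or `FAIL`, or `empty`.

Answer: e:=(d -> c) f:=List (Bool -> Bool) g:=((Int -> Bool) -> Int)

Derivation:
step 1: unify (d -> c) ~ e  [subst: {-} | 3 pending]
  bind e := (d -> c)
step 2: unify a ~ a  [subst: {e:=(d -> c)} | 2 pending]
  -> identical, skip
step 3: unify f ~ List (Bool -> Bool)  [subst: {e:=(d -> c)} | 1 pending]
  bind f := List (Bool -> Bool)
step 4: unify g ~ ((Int -> Bool) -> Int)  [subst: {e:=(d -> c), f:=List (Bool -> Bool)} | 0 pending]
  bind g := ((Int -> Bool) -> Int)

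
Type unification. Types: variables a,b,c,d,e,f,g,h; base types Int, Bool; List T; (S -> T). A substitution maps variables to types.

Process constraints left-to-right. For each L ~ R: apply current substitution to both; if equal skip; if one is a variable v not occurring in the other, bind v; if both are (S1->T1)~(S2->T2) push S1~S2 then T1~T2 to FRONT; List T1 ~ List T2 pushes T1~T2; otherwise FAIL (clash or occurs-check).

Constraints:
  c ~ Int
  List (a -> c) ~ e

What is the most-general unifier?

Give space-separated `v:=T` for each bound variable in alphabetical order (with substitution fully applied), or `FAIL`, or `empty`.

step 1: unify c ~ Int  [subst: {-} | 1 pending]
  bind c := Int
step 2: unify List (a -> Int) ~ e  [subst: {c:=Int} | 0 pending]
  bind e := List (a -> Int)

Answer: c:=Int e:=List (a -> Int)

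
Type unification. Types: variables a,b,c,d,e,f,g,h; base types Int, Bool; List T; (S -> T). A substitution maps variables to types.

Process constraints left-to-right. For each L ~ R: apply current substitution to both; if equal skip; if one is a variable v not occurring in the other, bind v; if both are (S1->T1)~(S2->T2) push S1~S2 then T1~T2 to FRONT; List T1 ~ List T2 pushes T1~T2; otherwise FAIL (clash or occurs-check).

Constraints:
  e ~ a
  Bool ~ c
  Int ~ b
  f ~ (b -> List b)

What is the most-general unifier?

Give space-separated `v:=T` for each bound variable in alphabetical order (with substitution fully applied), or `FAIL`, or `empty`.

Answer: b:=Int c:=Bool e:=a f:=(Int -> List Int)

Derivation:
step 1: unify e ~ a  [subst: {-} | 3 pending]
  bind e := a
step 2: unify Bool ~ c  [subst: {e:=a} | 2 pending]
  bind c := Bool
step 3: unify Int ~ b  [subst: {e:=a, c:=Bool} | 1 pending]
  bind b := Int
step 4: unify f ~ (Int -> List Int)  [subst: {e:=a, c:=Bool, b:=Int} | 0 pending]
  bind f := (Int -> List Int)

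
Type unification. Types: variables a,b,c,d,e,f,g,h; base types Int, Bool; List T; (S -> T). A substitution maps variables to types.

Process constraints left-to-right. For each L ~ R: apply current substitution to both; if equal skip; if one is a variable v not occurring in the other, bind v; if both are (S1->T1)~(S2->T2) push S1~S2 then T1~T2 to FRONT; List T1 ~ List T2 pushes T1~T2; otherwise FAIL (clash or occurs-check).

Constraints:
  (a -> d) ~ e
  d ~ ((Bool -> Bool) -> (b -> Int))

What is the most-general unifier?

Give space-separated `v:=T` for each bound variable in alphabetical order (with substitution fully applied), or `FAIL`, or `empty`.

step 1: unify (a -> d) ~ e  [subst: {-} | 1 pending]
  bind e := (a -> d)
step 2: unify d ~ ((Bool -> Bool) -> (b -> Int))  [subst: {e:=(a -> d)} | 0 pending]
  bind d := ((Bool -> Bool) -> (b -> Int))

Answer: d:=((Bool -> Bool) -> (b -> Int)) e:=(a -> ((Bool -> Bool) -> (b -> Int)))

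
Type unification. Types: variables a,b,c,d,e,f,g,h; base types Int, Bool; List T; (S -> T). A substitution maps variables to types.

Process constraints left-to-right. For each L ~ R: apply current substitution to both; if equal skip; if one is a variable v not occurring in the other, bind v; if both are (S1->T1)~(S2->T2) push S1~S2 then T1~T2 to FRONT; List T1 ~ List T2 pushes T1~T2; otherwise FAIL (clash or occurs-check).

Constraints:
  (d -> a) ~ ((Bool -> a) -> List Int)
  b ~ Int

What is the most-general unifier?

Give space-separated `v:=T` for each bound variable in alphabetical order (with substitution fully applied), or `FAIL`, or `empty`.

step 1: unify (d -> a) ~ ((Bool -> a) -> List Int)  [subst: {-} | 1 pending]
  -> decompose arrow: push d~(Bool -> a), a~List Int
step 2: unify d ~ (Bool -> a)  [subst: {-} | 2 pending]
  bind d := (Bool -> a)
step 3: unify a ~ List Int  [subst: {d:=(Bool -> a)} | 1 pending]
  bind a := List Int
step 4: unify b ~ Int  [subst: {d:=(Bool -> a), a:=List Int} | 0 pending]
  bind b := Int

Answer: a:=List Int b:=Int d:=(Bool -> List Int)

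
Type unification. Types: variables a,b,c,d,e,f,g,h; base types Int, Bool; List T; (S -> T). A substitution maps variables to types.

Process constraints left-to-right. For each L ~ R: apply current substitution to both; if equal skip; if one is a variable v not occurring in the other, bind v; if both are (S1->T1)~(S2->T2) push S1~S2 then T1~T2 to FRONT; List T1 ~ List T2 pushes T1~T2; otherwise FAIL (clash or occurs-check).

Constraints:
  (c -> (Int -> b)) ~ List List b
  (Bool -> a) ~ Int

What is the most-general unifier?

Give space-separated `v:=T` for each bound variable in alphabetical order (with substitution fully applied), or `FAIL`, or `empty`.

step 1: unify (c -> (Int -> b)) ~ List List b  [subst: {-} | 1 pending]
  clash: (c -> (Int -> b)) vs List List b

Answer: FAIL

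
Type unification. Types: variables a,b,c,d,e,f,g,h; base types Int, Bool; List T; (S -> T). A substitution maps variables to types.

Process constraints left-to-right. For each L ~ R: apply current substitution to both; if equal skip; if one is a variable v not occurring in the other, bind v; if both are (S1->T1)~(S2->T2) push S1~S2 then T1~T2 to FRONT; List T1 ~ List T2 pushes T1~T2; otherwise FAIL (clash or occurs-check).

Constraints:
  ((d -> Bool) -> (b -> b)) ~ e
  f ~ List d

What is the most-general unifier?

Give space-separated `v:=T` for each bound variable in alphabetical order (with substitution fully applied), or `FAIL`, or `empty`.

Answer: e:=((d -> Bool) -> (b -> b)) f:=List d

Derivation:
step 1: unify ((d -> Bool) -> (b -> b)) ~ e  [subst: {-} | 1 pending]
  bind e := ((d -> Bool) -> (b -> b))
step 2: unify f ~ List d  [subst: {e:=((d -> Bool) -> (b -> b))} | 0 pending]
  bind f := List d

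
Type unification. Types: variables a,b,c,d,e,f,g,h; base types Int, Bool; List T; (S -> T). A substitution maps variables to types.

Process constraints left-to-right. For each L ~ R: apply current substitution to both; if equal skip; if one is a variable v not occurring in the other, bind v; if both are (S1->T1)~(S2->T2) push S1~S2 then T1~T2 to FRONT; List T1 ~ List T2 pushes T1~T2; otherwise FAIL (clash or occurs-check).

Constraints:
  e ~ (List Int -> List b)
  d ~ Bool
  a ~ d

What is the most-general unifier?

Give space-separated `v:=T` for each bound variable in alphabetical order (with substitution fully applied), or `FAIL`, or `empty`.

Answer: a:=Bool d:=Bool e:=(List Int -> List b)

Derivation:
step 1: unify e ~ (List Int -> List b)  [subst: {-} | 2 pending]
  bind e := (List Int -> List b)
step 2: unify d ~ Bool  [subst: {e:=(List Int -> List b)} | 1 pending]
  bind d := Bool
step 3: unify a ~ Bool  [subst: {e:=(List Int -> List b), d:=Bool} | 0 pending]
  bind a := Bool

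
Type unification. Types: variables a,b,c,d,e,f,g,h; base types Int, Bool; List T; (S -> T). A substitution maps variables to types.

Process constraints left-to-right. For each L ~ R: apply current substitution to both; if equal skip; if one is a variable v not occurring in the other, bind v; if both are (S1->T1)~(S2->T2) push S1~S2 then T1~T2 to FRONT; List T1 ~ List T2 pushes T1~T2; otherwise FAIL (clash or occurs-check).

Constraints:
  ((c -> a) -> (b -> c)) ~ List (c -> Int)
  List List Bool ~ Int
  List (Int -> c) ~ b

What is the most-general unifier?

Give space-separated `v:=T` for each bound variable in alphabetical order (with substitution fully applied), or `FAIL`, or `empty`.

Answer: FAIL

Derivation:
step 1: unify ((c -> a) -> (b -> c)) ~ List (c -> Int)  [subst: {-} | 2 pending]
  clash: ((c -> a) -> (b -> c)) vs List (c -> Int)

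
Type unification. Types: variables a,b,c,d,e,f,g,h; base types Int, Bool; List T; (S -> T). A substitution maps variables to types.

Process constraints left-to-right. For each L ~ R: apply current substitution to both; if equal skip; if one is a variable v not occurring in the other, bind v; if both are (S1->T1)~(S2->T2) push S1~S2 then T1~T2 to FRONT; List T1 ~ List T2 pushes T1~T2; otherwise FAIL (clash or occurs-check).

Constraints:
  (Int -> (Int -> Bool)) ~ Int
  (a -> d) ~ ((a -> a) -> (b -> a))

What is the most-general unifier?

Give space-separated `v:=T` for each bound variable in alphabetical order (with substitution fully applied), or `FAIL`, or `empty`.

step 1: unify (Int -> (Int -> Bool)) ~ Int  [subst: {-} | 1 pending]
  clash: (Int -> (Int -> Bool)) vs Int

Answer: FAIL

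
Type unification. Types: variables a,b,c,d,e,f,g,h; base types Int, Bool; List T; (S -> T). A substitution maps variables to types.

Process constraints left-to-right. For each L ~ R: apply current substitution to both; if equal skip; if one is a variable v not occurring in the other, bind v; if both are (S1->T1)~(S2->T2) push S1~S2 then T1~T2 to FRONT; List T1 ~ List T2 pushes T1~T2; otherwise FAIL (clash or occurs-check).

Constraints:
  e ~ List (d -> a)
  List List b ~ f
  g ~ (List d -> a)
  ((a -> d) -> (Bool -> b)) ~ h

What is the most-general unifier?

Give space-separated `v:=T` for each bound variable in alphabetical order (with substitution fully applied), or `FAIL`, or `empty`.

step 1: unify e ~ List (d -> a)  [subst: {-} | 3 pending]
  bind e := List (d -> a)
step 2: unify List List b ~ f  [subst: {e:=List (d -> a)} | 2 pending]
  bind f := List List b
step 3: unify g ~ (List d -> a)  [subst: {e:=List (d -> a), f:=List List b} | 1 pending]
  bind g := (List d -> a)
step 4: unify ((a -> d) -> (Bool -> b)) ~ h  [subst: {e:=List (d -> a), f:=List List b, g:=(List d -> a)} | 0 pending]
  bind h := ((a -> d) -> (Bool -> b))

Answer: e:=List (d -> a) f:=List List b g:=(List d -> a) h:=((a -> d) -> (Bool -> b))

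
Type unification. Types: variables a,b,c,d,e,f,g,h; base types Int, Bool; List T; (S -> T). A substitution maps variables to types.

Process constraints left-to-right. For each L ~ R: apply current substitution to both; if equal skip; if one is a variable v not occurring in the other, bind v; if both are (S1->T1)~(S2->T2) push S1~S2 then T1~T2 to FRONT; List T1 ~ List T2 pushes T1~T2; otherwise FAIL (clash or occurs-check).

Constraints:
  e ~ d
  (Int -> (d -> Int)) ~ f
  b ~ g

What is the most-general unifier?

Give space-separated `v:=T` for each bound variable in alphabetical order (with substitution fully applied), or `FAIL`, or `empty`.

Answer: b:=g e:=d f:=(Int -> (d -> Int))

Derivation:
step 1: unify e ~ d  [subst: {-} | 2 pending]
  bind e := d
step 2: unify (Int -> (d -> Int)) ~ f  [subst: {e:=d} | 1 pending]
  bind f := (Int -> (d -> Int))
step 3: unify b ~ g  [subst: {e:=d, f:=(Int -> (d -> Int))} | 0 pending]
  bind b := g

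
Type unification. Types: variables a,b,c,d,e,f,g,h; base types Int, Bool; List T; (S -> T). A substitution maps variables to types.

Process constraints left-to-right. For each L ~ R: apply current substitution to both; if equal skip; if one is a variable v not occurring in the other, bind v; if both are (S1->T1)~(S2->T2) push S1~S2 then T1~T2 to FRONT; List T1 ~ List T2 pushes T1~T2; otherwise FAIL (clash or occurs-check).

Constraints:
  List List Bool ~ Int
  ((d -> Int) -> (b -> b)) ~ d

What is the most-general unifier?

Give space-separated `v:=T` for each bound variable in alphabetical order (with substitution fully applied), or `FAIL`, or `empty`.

step 1: unify List List Bool ~ Int  [subst: {-} | 1 pending]
  clash: List List Bool vs Int

Answer: FAIL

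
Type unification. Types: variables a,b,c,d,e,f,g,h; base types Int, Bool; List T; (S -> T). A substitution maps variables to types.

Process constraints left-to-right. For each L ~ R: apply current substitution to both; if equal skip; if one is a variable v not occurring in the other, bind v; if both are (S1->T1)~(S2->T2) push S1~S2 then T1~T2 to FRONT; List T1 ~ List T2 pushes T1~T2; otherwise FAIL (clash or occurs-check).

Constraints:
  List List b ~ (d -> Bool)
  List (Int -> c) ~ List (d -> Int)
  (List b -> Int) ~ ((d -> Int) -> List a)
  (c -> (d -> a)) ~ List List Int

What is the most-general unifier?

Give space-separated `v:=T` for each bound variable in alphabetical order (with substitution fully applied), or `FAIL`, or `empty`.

step 1: unify List List b ~ (d -> Bool)  [subst: {-} | 3 pending]
  clash: List List b vs (d -> Bool)

Answer: FAIL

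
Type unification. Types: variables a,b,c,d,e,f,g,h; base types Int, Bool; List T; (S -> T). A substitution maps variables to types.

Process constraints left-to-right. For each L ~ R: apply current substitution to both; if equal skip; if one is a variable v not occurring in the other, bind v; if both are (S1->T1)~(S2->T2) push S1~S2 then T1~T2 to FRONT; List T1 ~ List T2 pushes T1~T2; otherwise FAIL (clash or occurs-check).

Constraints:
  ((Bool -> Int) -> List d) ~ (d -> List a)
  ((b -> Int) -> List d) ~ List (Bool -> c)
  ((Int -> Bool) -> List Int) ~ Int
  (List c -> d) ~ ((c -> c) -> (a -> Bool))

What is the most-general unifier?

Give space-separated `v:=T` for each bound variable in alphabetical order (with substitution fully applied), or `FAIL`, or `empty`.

Answer: FAIL

Derivation:
step 1: unify ((Bool -> Int) -> List d) ~ (d -> List a)  [subst: {-} | 3 pending]
  -> decompose arrow: push (Bool -> Int)~d, List d~List a
step 2: unify (Bool -> Int) ~ d  [subst: {-} | 4 pending]
  bind d := (Bool -> Int)
step 3: unify List (Bool -> Int) ~ List a  [subst: {d:=(Bool -> Int)} | 3 pending]
  -> decompose List: push (Bool -> Int)~a
step 4: unify (Bool -> Int) ~ a  [subst: {d:=(Bool -> Int)} | 3 pending]
  bind a := (Bool -> Int)
step 5: unify ((b -> Int) -> List (Bool -> Int)) ~ List (Bool -> c)  [subst: {d:=(Bool -> Int), a:=(Bool -> Int)} | 2 pending]
  clash: ((b -> Int) -> List (Bool -> Int)) vs List (Bool -> c)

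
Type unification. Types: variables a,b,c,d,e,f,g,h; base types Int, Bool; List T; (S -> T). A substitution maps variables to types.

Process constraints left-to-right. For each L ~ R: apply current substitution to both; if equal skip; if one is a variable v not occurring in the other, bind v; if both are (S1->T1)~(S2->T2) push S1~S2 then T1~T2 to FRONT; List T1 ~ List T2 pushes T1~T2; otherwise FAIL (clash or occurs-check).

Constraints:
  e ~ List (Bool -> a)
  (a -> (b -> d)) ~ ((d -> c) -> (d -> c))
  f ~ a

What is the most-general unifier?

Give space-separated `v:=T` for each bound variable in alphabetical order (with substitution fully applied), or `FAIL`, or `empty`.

Answer: a:=(c -> c) b:=c d:=c e:=List (Bool -> (c -> c)) f:=(c -> c)

Derivation:
step 1: unify e ~ List (Bool -> a)  [subst: {-} | 2 pending]
  bind e := List (Bool -> a)
step 2: unify (a -> (b -> d)) ~ ((d -> c) -> (d -> c))  [subst: {e:=List (Bool -> a)} | 1 pending]
  -> decompose arrow: push a~(d -> c), (b -> d)~(d -> c)
step 3: unify a ~ (d -> c)  [subst: {e:=List (Bool -> a)} | 2 pending]
  bind a := (d -> c)
step 4: unify (b -> d) ~ (d -> c)  [subst: {e:=List (Bool -> a), a:=(d -> c)} | 1 pending]
  -> decompose arrow: push b~d, d~c
step 5: unify b ~ d  [subst: {e:=List (Bool -> a), a:=(d -> c)} | 2 pending]
  bind b := d
step 6: unify d ~ c  [subst: {e:=List (Bool -> a), a:=(d -> c), b:=d} | 1 pending]
  bind d := c
step 7: unify f ~ (c -> c)  [subst: {e:=List (Bool -> a), a:=(d -> c), b:=d, d:=c} | 0 pending]
  bind f := (c -> c)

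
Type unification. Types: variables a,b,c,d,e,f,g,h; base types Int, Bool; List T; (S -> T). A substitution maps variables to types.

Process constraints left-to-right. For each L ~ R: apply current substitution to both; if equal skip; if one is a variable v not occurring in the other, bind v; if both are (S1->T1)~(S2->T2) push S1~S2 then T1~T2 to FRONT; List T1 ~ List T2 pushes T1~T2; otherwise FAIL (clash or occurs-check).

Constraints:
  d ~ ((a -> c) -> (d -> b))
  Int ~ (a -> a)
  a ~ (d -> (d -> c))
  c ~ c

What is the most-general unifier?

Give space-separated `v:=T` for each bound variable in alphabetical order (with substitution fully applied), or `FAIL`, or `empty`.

Answer: FAIL

Derivation:
step 1: unify d ~ ((a -> c) -> (d -> b))  [subst: {-} | 3 pending]
  occurs-check fail: d in ((a -> c) -> (d -> b))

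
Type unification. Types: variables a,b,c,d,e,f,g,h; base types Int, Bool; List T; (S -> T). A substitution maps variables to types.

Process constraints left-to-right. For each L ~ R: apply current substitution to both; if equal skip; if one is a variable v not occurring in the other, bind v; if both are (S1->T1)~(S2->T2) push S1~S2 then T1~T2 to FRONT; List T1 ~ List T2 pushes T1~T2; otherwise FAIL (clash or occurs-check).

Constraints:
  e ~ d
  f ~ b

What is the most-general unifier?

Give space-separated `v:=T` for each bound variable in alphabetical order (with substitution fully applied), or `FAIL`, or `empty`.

step 1: unify e ~ d  [subst: {-} | 1 pending]
  bind e := d
step 2: unify f ~ b  [subst: {e:=d} | 0 pending]
  bind f := b

Answer: e:=d f:=b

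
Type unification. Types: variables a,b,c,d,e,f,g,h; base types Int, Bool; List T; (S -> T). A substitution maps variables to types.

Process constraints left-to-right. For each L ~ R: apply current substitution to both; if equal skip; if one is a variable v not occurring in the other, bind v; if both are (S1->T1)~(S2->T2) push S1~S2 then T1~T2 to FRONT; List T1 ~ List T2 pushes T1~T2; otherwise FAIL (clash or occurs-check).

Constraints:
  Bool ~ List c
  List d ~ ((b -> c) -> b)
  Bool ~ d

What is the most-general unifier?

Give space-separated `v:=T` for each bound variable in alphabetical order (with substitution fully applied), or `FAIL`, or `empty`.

Answer: FAIL

Derivation:
step 1: unify Bool ~ List c  [subst: {-} | 2 pending]
  clash: Bool vs List c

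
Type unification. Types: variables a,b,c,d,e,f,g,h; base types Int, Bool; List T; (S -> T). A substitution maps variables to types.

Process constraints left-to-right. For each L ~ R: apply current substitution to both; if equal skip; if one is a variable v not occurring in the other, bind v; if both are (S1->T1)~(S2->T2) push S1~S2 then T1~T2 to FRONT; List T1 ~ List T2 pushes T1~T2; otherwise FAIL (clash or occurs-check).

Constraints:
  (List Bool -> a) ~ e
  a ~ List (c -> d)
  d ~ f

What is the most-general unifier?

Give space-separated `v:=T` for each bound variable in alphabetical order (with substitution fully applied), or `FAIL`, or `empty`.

Answer: a:=List (c -> f) d:=f e:=(List Bool -> List (c -> f))

Derivation:
step 1: unify (List Bool -> a) ~ e  [subst: {-} | 2 pending]
  bind e := (List Bool -> a)
step 2: unify a ~ List (c -> d)  [subst: {e:=(List Bool -> a)} | 1 pending]
  bind a := List (c -> d)
step 3: unify d ~ f  [subst: {e:=(List Bool -> a), a:=List (c -> d)} | 0 pending]
  bind d := f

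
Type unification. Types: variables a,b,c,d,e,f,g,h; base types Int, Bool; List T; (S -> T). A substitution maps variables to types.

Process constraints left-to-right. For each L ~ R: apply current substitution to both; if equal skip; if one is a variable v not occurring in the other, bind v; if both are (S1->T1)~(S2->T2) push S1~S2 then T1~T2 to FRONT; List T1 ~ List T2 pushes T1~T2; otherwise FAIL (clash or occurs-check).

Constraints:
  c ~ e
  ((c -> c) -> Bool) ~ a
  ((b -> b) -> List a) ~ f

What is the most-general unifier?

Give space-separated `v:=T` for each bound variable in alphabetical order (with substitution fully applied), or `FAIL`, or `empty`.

step 1: unify c ~ e  [subst: {-} | 2 pending]
  bind c := e
step 2: unify ((e -> e) -> Bool) ~ a  [subst: {c:=e} | 1 pending]
  bind a := ((e -> e) -> Bool)
step 3: unify ((b -> b) -> List ((e -> e) -> Bool)) ~ f  [subst: {c:=e, a:=((e -> e) -> Bool)} | 0 pending]
  bind f := ((b -> b) -> List ((e -> e) -> Bool))

Answer: a:=((e -> e) -> Bool) c:=e f:=((b -> b) -> List ((e -> e) -> Bool))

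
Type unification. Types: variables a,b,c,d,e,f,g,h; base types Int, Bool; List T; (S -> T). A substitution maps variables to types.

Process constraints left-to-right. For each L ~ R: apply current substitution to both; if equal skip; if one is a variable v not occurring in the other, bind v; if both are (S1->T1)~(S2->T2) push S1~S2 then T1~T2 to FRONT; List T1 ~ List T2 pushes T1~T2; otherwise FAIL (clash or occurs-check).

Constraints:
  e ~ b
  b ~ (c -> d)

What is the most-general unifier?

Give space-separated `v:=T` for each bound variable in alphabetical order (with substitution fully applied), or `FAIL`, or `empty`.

Answer: b:=(c -> d) e:=(c -> d)

Derivation:
step 1: unify e ~ b  [subst: {-} | 1 pending]
  bind e := b
step 2: unify b ~ (c -> d)  [subst: {e:=b} | 0 pending]
  bind b := (c -> d)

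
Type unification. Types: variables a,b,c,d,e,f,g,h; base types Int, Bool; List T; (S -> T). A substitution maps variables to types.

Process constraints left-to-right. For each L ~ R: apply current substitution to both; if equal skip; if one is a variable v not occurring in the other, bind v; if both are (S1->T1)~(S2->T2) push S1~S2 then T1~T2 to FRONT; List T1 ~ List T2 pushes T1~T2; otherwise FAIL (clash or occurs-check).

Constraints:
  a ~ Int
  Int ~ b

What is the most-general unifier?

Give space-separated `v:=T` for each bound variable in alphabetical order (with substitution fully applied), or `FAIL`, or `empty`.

step 1: unify a ~ Int  [subst: {-} | 1 pending]
  bind a := Int
step 2: unify Int ~ b  [subst: {a:=Int} | 0 pending]
  bind b := Int

Answer: a:=Int b:=Int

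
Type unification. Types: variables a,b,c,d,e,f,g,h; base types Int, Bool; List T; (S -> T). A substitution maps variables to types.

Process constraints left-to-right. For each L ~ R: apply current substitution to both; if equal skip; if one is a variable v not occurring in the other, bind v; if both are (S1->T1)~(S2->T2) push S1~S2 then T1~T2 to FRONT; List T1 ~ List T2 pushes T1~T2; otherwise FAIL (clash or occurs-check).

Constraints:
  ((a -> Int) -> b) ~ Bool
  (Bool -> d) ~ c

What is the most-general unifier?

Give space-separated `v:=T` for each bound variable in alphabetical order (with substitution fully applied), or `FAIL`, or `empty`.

step 1: unify ((a -> Int) -> b) ~ Bool  [subst: {-} | 1 pending]
  clash: ((a -> Int) -> b) vs Bool

Answer: FAIL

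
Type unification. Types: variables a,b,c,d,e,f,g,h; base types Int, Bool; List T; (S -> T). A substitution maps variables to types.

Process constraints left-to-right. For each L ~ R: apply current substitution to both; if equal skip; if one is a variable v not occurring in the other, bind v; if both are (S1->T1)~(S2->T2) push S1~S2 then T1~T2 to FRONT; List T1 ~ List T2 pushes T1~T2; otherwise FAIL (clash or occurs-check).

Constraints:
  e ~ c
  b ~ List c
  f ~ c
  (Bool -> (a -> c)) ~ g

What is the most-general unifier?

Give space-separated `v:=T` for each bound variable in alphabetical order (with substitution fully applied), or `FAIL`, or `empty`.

Answer: b:=List c e:=c f:=c g:=(Bool -> (a -> c))

Derivation:
step 1: unify e ~ c  [subst: {-} | 3 pending]
  bind e := c
step 2: unify b ~ List c  [subst: {e:=c} | 2 pending]
  bind b := List c
step 3: unify f ~ c  [subst: {e:=c, b:=List c} | 1 pending]
  bind f := c
step 4: unify (Bool -> (a -> c)) ~ g  [subst: {e:=c, b:=List c, f:=c} | 0 pending]
  bind g := (Bool -> (a -> c))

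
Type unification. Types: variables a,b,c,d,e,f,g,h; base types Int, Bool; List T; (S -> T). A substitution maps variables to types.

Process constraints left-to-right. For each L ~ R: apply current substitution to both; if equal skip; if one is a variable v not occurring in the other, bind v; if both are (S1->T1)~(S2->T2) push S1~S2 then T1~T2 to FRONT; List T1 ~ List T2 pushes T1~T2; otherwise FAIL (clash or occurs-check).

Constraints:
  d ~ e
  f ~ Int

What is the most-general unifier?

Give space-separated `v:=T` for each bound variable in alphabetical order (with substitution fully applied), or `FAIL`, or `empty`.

step 1: unify d ~ e  [subst: {-} | 1 pending]
  bind d := e
step 2: unify f ~ Int  [subst: {d:=e} | 0 pending]
  bind f := Int

Answer: d:=e f:=Int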